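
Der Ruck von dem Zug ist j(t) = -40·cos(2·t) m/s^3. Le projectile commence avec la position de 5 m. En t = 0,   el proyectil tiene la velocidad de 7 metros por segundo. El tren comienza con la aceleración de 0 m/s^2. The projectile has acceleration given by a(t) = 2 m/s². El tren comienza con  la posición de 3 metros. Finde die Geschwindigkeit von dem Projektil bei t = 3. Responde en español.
Partiendo de la aceleración a(t) = 2, tomamos 1 integral. Tomando ∫a(t)dt y aplicando v(0) = 7, encontramos v(t) = 2·t + 7. Usando v(t) = 2·t + 7 y sustituyendo t = 3, encontramos v = 13.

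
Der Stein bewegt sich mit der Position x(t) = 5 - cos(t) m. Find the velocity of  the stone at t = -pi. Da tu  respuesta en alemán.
Um dies zu lösen, müssen wir 1 Ableitung unserer Gleichung für die Position x(t) = 5 - cos(t) nehmen. Mit d/dt von x(t) finden wir v(t) = sin(t). Aus der Gleichung für die Geschwindigkeit v(t) = sin(t), setzen wir t = -pi ein und erhalten v = 0.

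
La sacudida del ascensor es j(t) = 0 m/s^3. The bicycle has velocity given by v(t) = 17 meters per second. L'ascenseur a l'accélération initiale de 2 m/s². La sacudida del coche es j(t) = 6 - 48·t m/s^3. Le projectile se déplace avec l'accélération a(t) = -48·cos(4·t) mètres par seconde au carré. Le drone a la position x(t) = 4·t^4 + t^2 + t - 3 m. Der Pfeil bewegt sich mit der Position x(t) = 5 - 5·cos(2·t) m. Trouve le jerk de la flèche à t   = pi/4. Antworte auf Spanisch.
Debemos derivar nuestra ecuación de la posición x(t) = 5 - 5·cos(2·t) 3 veces. Tomando d/dt de x(t), encontramos v(t) = 10·sin(2·t). Tomando d/dt de v(t), encontramos a(t) = 20·cos(2·t). La derivada de la aceleración da la sacudida: j(t) = -40·sin(2·t). Usando j(t) = -40·sin(2·t) y sustituyendo t = pi/4, encontramos j = -40.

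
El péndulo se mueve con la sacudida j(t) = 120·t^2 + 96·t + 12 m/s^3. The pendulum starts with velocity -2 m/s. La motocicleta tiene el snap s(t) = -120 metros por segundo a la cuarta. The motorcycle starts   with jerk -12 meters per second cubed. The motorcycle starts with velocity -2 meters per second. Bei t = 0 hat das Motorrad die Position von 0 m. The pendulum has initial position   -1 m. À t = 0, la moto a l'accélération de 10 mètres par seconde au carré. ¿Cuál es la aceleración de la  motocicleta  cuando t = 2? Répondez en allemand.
Ausgehend von dem Snap s(t) = -120, nehmen wir 2 Stammfunktionen. Durch Integration von dem Snap und Verwendung der Anfangsbedingung j(0) = -12, erhalten wir j(t) = -120·t - 12. Durch Integration von dem Ruck und Verwendung der Anfangsbedingung a(0) = 10, erhalten wir a(t) = -60·t^2 - 12·t + 10. Wir haben die Beschleunigung a(t) = -60·t^2 - 12·t + 10. Durch Einsetzen von t = 2: a(2) = -254.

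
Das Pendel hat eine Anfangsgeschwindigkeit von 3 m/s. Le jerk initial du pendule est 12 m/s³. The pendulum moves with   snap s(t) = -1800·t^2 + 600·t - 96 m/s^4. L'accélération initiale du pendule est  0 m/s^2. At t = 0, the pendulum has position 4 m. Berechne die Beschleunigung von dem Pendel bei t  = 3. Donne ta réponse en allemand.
Ausgehend von dem Snap s(t) = -1800·t^2 + 600·t - 96, nehmen wir 2 Stammfunktionen. Das Integral von dem Snap ist der Ruck. Mit j(0) = 12 erhalten wir j(t) = -600·t^3 + 300·t^2 - 96·t + 12. Die Stammfunktion von dem Ruck ist die Beschleunigung. Mit a(0) = 0 erhalten wir a(t) = 2·t·(-75·t^3 + 50·t^2 - 24·t + 6). Wir haben die Beschleunigung a(t) = 2·t·(-75·t^3 + 50·t^2 - 24·t + 6). Durch Einsetzen von t = 3: a(3) = -9846.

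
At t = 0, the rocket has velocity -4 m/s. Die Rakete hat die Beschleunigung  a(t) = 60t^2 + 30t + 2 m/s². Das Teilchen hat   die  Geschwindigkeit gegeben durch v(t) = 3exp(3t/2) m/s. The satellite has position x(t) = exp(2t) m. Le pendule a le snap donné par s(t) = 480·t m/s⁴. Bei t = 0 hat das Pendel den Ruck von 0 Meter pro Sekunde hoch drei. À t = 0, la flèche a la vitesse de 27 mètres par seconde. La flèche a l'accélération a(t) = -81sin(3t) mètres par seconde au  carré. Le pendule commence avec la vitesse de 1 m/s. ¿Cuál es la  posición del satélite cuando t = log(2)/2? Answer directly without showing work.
La respuesta es 2.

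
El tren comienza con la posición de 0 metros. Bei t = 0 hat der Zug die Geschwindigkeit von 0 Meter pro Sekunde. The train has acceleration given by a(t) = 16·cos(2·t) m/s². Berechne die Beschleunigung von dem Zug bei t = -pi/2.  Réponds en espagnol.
Usando a(t) = 16·cos(2·t) y sustituyendo t = -pi/2, encontramos a = -16.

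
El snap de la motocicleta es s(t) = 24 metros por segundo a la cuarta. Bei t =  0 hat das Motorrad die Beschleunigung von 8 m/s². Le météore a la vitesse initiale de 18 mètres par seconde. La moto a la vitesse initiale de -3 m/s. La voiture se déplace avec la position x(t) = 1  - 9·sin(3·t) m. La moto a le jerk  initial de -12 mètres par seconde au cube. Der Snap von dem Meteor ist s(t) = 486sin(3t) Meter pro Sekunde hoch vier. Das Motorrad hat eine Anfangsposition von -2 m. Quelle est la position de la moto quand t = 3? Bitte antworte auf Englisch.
To find the answer, we compute 4 antiderivatives of s(t) = 24. The integral of snap is jerk. Using j(0) = -12, we get j(t) = 24·t - 12. Taking ∫j(t)dt and applying a(0) = 8, we find a(t) = 12·t^2 - 12·t + 8. Finding the integral of a(t) and using v(0) = -3: v(t) = 4·t^3 - 6·t^2 + 8·t - 3. Finding the antiderivative of v(t) and using x(0) = -2: x(t) = t^4 - 2·t^3 + 4·t^2 - 3·t - 2. Using x(t) = t^4 - 2·t^3 + 4·t^2 - 3·t - 2 and substituting t = 3, we find x = 52.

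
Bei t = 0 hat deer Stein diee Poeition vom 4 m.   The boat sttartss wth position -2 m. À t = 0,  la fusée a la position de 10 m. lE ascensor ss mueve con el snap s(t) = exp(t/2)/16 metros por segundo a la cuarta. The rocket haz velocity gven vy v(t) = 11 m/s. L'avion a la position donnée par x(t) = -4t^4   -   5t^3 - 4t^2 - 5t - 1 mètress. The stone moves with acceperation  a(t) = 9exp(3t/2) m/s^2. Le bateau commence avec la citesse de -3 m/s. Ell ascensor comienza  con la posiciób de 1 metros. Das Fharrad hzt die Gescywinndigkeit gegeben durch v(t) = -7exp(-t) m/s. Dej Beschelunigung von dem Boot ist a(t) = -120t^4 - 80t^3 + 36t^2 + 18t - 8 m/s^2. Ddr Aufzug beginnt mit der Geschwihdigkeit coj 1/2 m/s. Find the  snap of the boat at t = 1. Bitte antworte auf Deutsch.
Wir müssen unsere Gleichung für die Beschleunigung a(t) = -120·t^4 - 80·t^3 + 36·t^2 + 18·t - 8 2-mal ableiten. Mit d/dt von a(t) finden wir j(t) = -480·t^3 - 240·t^2 + 72·t + 18. Mit d/dt von j(t) finden wir s(t) = -1440·t^2 - 480·t + 72. Wir haben den Snap s(t) = -1440·t^2 - 480·t + 72. Durch Einsetzen von t = 1: s(1) = -1848.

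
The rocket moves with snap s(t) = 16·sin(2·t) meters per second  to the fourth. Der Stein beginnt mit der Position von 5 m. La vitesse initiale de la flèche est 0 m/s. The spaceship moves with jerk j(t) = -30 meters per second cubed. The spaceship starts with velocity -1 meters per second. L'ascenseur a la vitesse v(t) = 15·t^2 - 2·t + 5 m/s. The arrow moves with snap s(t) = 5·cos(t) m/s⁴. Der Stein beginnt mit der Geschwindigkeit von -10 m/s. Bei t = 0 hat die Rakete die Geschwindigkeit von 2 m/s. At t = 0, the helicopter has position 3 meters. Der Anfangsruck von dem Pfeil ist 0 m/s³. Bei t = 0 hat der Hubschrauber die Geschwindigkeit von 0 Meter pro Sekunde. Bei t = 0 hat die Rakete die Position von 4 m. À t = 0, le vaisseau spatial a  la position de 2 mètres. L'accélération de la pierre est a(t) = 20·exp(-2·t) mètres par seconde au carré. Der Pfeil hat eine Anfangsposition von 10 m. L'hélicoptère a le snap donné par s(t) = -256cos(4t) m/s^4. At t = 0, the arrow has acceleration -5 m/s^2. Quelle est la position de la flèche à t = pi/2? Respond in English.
We must find the antiderivative of our snap equation s(t) = 5·cos(t) 4 times. Finding the integral of s(t) and using j(0) = 0: j(t) = 5·sin(t). Taking ∫j(t)dt and applying a(0) = -5, we find a(t) = -5·cos(t). Integrating acceleration and using the initial condition v(0) = 0, we get v(t) = -5·sin(t). Taking ∫v(t)dt and applying x(0) = 10, we find x(t) = 5·cos(t) + 5. Using x(t) = 5·cos(t) + 5 and substituting t = pi/2, we find x = 5.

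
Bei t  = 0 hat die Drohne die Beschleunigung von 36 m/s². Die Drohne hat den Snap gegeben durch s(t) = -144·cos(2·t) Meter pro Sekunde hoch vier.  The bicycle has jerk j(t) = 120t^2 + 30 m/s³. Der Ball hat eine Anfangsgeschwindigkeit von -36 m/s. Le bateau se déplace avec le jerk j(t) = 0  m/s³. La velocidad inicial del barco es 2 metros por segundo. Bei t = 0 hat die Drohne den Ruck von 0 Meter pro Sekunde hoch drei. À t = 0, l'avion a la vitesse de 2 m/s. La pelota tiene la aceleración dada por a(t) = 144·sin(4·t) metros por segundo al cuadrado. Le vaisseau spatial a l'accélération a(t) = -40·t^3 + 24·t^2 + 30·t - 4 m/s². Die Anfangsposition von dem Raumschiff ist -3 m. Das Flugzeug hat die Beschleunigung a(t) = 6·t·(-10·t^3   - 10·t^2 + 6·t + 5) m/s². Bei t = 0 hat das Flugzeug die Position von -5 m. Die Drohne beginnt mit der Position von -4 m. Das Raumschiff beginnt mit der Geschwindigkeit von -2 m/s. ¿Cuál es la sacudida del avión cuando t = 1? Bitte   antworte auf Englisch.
Starting from acceleration a(t) = 6·t·(-10·t^3 - 10·t^2 + 6·t + 5), we take 1 derivative. Differentiating acceleration, we get jerk: j(t) = -60·t^3 - 60·t^2 + 6·t·(-30·t^2 - 20·t + 6) + 36·t + 30. Using j(t) = -60·t^3 - 60·t^2 + 6·t·(-30·t^2 - 20·t + 6) + 36·t + 30 and substituting t = 1, we find j = -318.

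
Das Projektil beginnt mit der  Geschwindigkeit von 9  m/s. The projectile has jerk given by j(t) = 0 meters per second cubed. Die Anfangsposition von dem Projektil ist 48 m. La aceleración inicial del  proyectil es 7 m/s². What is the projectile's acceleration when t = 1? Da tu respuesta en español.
Necesitamos integrar nuestra ecuación de la sacudida j(t) = 0 1 vez. La integral de la sacudida es la aceleración. Usando a(0) = 7, obtenemos a(t) = 7. De la ecuación de la aceleración a(t) = 7, sustituimos t = 1 para obtener a = 7.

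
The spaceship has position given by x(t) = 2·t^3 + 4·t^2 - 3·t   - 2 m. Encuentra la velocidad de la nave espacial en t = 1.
Debemos derivar nuestra ecuación de la posición x(t) = 2·t^3 + 4·t^2 - 3·t - 2 1 vez. La derivada de la posición da la velocidad: v(t) = 6·t^2 + 8·t - 3. De la ecuación de la velocidad v(t) = 6·t^2 + 8·t - 3, sustituimos t = 1 para obtener v = 11.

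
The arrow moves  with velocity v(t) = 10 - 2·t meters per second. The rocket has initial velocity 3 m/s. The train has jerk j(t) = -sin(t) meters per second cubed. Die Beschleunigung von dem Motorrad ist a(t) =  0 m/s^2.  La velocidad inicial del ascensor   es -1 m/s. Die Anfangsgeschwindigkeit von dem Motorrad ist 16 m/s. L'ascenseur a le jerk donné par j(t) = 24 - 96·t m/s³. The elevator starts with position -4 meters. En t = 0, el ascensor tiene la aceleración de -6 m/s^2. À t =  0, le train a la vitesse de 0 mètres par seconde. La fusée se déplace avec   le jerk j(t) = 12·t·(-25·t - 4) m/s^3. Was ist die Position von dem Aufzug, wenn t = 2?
Um dies zu lösen, müssen wir 3 Stammfunktionen unserer Gleichung für den Ruck j(t) = 24 - 96·t finden. Das Integral von dem Ruck ist die Beschleunigung. Mit a(0) = -6 erhalten wir a(t) = -48·t^2 + 24·t - 6. Mit ∫a(t)dt und Anwendung von v(0) = -1, finden wir v(t) = -16·t^3 + 12·t^2 - 6·t - 1. Mit ∫v(t)dt und Anwendung von x(0) = -4, finden wir x(t) = -4·t^4 + 4·t^3 - 3·t^2 - t - 4. Aus der Gleichung für die Position x(t) = -4·t^4 + 4·t^3 - 3·t^2 - t - 4, setzen wir t = 2 ein und erhalten x = -50.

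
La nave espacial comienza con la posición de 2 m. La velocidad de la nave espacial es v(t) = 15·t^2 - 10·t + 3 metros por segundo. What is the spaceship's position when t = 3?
We need to integrate our velocity equation v(t) = 15·t^2 - 10·t + 3 1 time. The integral of velocity, with x(0) = 2, gives position: x(t) = 5·t^3 - 5·t^2 + 3·t + 2. Using x(t) = 5·t^3 - 5·t^2 + 3·t + 2 and substituting t = 3, we find x = 101.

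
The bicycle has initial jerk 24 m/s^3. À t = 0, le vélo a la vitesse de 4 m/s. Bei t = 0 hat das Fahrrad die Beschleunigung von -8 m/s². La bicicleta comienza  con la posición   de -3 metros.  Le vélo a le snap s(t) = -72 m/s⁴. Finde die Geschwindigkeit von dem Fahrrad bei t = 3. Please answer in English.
To solve this, we need to take 3 antiderivatives of our snap equation s(t) = -72. Taking ∫s(t)dt and applying j(0) = 24, we find j(t) = 24 - 72·t. The integral of jerk, with a(0) = -8, gives acceleration: a(t) = -36·t^2 + 24·t - 8. The integral of acceleration, with v(0) = 4, gives velocity: v(t) = -12·t^3 + 12·t^2 - 8·t + 4. Using v(t) = -12·t^3 + 12·t^2 - 8·t + 4 and substituting t = 3, we find v = -236.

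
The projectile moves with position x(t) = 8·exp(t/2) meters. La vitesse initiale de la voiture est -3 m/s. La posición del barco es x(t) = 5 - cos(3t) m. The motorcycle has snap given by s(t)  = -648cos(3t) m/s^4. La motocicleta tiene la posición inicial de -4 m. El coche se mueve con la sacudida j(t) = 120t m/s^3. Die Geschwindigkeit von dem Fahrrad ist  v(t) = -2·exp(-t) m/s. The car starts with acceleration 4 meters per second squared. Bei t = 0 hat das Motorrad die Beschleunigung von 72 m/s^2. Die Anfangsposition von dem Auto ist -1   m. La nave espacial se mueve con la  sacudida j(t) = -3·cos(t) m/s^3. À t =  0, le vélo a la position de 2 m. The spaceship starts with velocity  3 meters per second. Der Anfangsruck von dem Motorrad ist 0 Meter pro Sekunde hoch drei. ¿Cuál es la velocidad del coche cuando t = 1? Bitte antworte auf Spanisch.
Partiendo de la sacudida j(t) = 120·t, tomamos 2 integrales. La integral de la sacudida es la aceleración. Usando a(0) = 4, obtenemos a(t) = 60·t^2 + 4. Tomando ∫a(t)dt y aplicando v(0) = -3, encontramos v(t) = 20·t^3 + 4·t - 3. Tenemos la velocidad v(t) = 20·t^3 + 4·t - 3. Sustituyendo t = 1: v(1) = 21.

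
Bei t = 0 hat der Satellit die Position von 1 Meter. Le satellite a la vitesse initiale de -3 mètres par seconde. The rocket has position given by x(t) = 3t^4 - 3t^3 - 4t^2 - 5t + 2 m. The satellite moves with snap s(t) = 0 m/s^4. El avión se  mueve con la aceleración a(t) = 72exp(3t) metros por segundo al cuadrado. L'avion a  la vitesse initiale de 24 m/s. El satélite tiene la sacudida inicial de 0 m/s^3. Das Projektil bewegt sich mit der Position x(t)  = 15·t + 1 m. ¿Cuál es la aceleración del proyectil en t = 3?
Debemos derivar nuestra ecuación de la posición x(t) = 15·t + 1 2 veces. Tomando d/dt de x(t), encontramos v(t) = 15. La derivada de la velocidad da la aceleración: a(t) = 0. Usando a(t) = 0 y sustituyendo t = 3, encontramos a = 0.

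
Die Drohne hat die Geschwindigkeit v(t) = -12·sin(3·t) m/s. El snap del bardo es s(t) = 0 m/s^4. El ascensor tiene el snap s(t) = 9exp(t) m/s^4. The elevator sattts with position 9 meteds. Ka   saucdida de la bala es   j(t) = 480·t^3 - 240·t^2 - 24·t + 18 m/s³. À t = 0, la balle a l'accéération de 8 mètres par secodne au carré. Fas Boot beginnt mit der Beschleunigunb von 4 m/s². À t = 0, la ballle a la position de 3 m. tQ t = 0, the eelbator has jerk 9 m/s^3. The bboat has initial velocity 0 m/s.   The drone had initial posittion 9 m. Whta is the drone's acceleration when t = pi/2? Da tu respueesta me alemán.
Wir müssen unsere Gleichung für die Geschwindigkeit v(t) = -12·sin(3·t) 1-mal ableiten. Durch Ableiten von der Geschwindigkeit erhalten wir die Beschleunigung: a(t) = -36·cos(3·t). Aus der Gleichung für die Beschleunigung a(t) = -36·cos(3·t), setzen wir t = pi/2 ein und erhalten a = 0.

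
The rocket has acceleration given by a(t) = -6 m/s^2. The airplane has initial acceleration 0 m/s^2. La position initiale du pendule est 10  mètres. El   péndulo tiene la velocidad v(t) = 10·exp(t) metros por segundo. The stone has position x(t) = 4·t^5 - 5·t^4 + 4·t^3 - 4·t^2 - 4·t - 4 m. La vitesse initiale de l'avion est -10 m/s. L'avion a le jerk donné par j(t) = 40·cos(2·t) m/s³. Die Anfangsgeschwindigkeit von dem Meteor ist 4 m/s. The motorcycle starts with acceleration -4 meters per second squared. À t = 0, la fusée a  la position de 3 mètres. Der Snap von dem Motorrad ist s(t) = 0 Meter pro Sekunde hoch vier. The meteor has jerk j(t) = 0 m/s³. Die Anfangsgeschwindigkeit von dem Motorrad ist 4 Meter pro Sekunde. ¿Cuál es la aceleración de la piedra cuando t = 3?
Debemos derivar nuestra ecuación de la posición x(t) = 4·t^5 - 5·t^4 + 4·t^3 - 4·t^2 - 4·t - 4 2 veces. Derivando la posición, obtenemos la velocidad: v(t) = 20·t^4 - 20·t^3 + 12·t^2 - 8·t - 4. Derivando la velocidad, obtenemos la aceleración: a(t) = 80·t^3 - 60·t^2 + 24·t - 8. Usando a(t) = 80·t^3 - 60·t^2 + 24·t - 8 y sustituyendo t = 3, encontramos a = 1684.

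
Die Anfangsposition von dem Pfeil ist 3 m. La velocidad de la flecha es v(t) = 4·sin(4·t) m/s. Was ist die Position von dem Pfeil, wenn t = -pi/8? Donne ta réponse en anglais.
We need to integrate our velocity equation v(t) = 4·sin(4·t) 1 time. The integral of velocity, with x(0) = 3, gives position: x(t) = 4 - cos(4·t). We have position x(t) = 4 - cos(4·t). Substituting t = -pi/8: x(-pi/8) = 4.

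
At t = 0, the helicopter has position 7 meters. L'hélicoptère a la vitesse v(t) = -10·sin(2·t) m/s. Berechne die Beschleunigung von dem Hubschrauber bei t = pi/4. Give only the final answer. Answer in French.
La réponse est 0.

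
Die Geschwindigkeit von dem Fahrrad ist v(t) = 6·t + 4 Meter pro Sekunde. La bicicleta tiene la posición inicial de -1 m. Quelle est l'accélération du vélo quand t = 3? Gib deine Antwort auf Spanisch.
Partiendo de la velocidad v(t) = 6·t + 4, tomamos 1 derivada. La derivada de la velocidad da la aceleración: a(t) = 6. Usando a(t) = 6 y sustituyendo t = 3, encontramos a = 6.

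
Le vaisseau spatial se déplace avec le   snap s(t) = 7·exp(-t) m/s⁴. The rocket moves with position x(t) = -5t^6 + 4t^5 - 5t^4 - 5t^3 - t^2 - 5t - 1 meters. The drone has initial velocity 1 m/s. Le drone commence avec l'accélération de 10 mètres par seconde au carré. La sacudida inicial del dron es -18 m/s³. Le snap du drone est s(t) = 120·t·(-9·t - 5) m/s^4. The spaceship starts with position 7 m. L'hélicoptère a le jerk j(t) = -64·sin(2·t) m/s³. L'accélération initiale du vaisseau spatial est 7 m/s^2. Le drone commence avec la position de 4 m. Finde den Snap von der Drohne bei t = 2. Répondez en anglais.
From the given snap equation s(t) = 120·t·(-9·t - 5), we substitute t = 2 to get s = -5520.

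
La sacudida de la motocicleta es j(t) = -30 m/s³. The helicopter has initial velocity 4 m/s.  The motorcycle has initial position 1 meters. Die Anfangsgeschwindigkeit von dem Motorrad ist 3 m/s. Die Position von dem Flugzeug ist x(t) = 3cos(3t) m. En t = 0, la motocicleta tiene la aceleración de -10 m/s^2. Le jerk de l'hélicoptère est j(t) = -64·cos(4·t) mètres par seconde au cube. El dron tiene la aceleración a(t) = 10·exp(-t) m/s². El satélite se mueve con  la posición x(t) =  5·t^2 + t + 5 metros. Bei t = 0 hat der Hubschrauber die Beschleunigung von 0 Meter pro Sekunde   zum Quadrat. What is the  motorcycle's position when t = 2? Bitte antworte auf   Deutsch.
Um dies zu lösen, müssen wir 3 Stammfunktionen unserer Gleichung für den Ruck j(t) = -30 finden. Mit ∫j(t)dt und Anwendung von a(0) = -10, finden wir a(t) = -30·t - 10. Durch Integration von der Beschleunigung und Verwendung der Anfangsbedingung v(0) = 3, erhalten wir v(t) = -15·t^2 - 10·t + 3. Mit ∫v(t)dt und Anwendung von x(0) = 1, finden wir x(t) = -5·t^3 - 5·t^2 + 3·t + 1. Mit x(t) = -5·t^3 - 5·t^2 + 3·t + 1 und Einsetzen von t = 2, finden wir x = -53.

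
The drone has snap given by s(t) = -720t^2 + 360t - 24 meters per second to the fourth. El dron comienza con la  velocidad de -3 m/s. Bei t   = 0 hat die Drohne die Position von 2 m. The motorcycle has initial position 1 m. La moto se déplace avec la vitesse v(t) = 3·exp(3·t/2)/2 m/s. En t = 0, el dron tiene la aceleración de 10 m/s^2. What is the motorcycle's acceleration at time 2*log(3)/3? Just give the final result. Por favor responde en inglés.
a(2*log(3)/3) = 27/4.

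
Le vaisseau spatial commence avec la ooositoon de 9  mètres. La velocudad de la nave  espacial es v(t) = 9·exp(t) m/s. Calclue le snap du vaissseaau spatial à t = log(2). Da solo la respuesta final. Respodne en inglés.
The snap at t = log(2) is s = 18.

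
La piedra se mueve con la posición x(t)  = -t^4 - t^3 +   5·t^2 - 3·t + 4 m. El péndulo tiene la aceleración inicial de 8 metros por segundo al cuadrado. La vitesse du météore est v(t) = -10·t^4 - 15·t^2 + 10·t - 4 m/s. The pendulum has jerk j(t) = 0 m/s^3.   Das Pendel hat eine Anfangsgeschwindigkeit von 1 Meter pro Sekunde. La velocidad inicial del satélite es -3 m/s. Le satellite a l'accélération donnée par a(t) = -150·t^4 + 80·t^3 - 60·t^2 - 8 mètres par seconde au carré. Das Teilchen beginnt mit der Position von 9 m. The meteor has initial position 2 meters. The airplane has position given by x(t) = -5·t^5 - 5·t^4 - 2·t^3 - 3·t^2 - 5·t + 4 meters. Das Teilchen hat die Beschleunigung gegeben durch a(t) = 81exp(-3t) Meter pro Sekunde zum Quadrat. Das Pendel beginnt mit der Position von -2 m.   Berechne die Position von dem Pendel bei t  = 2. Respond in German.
Wir müssen unsere Gleichung für den Ruck j(t) = 0 3-mal integrieren. Das Integral von dem Ruck, mit a(0) = 8, ergibt die Beschleunigung: a(t) = 8. Die Stammfunktion von der Beschleunigung ist die Geschwindigkeit. Mit v(0) = 1 erhalten wir v(t) = 8·t + 1. Mit ∫v(t)dt und Anwendung von x(0) = -2, finden wir x(t) = 4·t^2 + t - 2. Mit x(t) = 4·t^2 + t - 2 und Einsetzen von t = 2, finden wir x = 16.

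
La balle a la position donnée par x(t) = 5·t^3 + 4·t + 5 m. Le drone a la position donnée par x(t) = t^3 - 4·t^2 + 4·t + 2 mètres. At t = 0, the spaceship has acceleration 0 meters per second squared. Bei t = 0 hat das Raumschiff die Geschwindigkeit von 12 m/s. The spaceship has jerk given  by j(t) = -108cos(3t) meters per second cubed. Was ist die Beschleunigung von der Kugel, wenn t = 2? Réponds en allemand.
Wir müssen unsere Gleichung für die Position x(t) = 5·t^3 + 4·t + 5 2-mal ableiten. Mit d/dt von x(t) finden wir v(t) = 15·t^2 + 4. Die Ableitung von der Geschwindigkeit ergibt die Beschleunigung: a(t) = 30·t. Aus der Gleichung für die Beschleunigung a(t) = 30·t, setzen wir t = 2 ein und erhalten a = 60.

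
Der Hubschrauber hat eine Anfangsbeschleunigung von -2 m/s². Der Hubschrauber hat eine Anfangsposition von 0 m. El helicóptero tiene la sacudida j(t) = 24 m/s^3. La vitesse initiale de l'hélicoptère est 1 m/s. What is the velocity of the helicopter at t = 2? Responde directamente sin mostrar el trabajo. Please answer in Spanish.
En t = 2, v = 45.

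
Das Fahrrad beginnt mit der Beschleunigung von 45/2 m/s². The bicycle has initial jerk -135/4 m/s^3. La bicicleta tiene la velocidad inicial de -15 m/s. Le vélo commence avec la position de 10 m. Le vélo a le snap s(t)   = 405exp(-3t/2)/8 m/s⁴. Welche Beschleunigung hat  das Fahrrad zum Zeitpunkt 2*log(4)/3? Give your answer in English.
We need to integrate our snap equation s(t) = 405·exp(-3·t/2)/8 2 times. The integral of snap is jerk. Using j(0) = -135/4, we get j(t) = -135·exp(-3·t/2)/4. The integral of jerk, with a(0) = 45/2, gives acceleration: a(t) = 45·exp(-3·t/2)/2. From the given acceleration equation a(t) = 45·exp(-3·t/2)/2, we substitute t = 2*log(4)/3 to get a = 45/8.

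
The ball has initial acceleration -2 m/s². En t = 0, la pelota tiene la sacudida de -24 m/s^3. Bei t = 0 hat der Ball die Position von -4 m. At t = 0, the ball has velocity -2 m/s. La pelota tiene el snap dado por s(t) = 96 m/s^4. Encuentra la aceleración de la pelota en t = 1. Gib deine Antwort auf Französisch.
Nous devons intégrer notre équation du snap s(t) = 96 2 fois. La primitive du snap est le jerk. En utilisant j(0) = -24, nous obtenons j(t) = 96·t - 24. La primitive du jerk, avec a(0) = -2, donne l'accélération: a(t) = 48·t^2 - 24·t - 2. De l'équation de l'accélération a(t) = 48·t^2 - 24·t - 2, nous substituons t = 1 pour obtenir a = 22.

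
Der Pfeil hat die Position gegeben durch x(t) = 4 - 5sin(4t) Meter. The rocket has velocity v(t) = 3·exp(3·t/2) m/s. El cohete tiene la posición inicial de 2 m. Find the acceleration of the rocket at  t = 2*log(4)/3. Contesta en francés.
En partant de la vitesse v(t) = 3·exp(3·t/2), nous prenons 1 dérivée. En prenant d/dt de v(t), nous trouvons a(t) = 9·exp(3·t/2)/2. De l'équation de l'accélération a(t) = 9·exp(3·t/2)/2, nous substituons t = 2*log(4)/3 pour obtenir a = 18.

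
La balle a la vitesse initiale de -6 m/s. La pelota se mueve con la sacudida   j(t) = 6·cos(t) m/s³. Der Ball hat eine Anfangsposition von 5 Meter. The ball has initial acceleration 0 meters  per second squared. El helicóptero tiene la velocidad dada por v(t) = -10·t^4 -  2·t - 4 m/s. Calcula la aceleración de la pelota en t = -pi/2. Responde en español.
Para resolver esto, necesitamos tomar 1 antiderivada de nuestra ecuación de la sacudida j(t) = 6·cos(t). La integral de la sacudida, con a(0) = 0, da la aceleración: a(t) = 6·sin(t). Tenemos la aceleración a(t) = 6·sin(t). Sustituyendo t = -pi/2: a(-pi/2) = -6.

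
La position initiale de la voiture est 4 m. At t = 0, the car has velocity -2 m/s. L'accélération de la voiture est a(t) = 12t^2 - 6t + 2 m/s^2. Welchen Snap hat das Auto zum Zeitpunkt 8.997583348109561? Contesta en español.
Debemos derivar nuestra ecuación de la aceleración a(t) = 12·t^2 - 6·t + 2 2 veces. Derivando la aceleración, obtenemos la sacudida: j(t) = 24·t - 6. Derivando la sacudida, obtenemos el snap: s(t) = 24. De la ecuación del snap s(t) = 24, sustituimos t = 8.997583348109561 para obtener s = 24.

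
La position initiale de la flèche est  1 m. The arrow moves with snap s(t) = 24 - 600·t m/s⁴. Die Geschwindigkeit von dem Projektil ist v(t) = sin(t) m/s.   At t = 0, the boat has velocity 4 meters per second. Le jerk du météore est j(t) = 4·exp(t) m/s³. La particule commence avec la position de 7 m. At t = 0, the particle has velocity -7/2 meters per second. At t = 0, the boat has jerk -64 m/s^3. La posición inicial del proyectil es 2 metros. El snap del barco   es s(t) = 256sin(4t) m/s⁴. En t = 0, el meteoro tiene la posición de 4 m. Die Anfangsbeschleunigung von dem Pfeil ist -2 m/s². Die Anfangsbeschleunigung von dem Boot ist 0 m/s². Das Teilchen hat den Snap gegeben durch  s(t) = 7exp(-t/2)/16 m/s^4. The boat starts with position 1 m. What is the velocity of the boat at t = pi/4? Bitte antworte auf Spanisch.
Necesitamos integrar nuestra ecuación del snap s(t) = 256·sin(4·t) 3 veces. La integral del snap es la sacudida. Usando j(0) = -64, obtenemos j(t) = -64·cos(4·t). La integral de la sacudida es la aceleración. Usando a(0) = 0, obtenemos a(t) = -16·sin(4·t). La antiderivada de la aceleración, con v(0) = 4, da la velocidad: v(t) = 4·cos(4·t). Usando v(t) = 4·cos(4·t) y sustituyendo t = pi/4, encontramos v = -4.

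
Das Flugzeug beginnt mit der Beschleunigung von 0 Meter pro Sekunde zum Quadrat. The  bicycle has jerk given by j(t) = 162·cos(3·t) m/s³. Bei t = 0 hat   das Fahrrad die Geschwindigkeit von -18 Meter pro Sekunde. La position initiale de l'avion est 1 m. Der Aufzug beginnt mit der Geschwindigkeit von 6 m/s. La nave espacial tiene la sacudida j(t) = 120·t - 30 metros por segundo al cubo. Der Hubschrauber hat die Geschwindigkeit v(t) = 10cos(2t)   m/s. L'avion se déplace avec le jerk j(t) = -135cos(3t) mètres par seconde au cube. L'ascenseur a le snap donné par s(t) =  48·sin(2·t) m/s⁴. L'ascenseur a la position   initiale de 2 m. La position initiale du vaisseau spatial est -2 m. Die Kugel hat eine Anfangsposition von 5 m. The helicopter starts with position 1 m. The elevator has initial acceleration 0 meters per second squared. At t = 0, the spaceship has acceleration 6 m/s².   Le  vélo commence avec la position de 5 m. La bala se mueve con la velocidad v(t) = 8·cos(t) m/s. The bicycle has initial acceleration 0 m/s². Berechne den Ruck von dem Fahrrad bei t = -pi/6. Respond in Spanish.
Tenemos la sacudida j(t) = 162·cos(3·t). Sustituyendo t = -pi/6: j(-pi/6) = 0.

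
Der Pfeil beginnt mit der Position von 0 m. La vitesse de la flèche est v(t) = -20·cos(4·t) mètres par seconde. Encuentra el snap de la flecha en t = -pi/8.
Partiendo de la velocidad v(t) = -20·cos(4·t), tomamos 3 derivadas. La derivada de la velocidad da la aceleración: a(t) = 80·sin(4·t). Derivando la aceleración, obtenemos la sacudida: j(t) = 320·cos(4·t). Derivando la sacudida, obtenemos el snap: s(t) = -1280·sin(4·t). De la ecuación del snap s(t) = -1280·sin(4·t), sustituimos t = -pi/8 para obtener s = 1280.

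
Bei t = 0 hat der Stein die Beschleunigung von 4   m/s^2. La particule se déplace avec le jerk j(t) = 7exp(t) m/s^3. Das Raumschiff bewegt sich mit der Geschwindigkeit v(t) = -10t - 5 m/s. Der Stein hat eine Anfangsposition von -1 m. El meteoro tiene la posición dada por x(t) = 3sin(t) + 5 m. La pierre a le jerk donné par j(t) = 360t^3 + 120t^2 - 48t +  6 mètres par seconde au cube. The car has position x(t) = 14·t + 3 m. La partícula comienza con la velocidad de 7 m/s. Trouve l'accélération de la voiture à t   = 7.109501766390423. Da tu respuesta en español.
Para resolver esto, necesitamos tomar 2 derivadas de nuestra ecuación de la posición x(t) = 14·t + 3. Tomando d/dt de x(t), encontramos v(t) = 14. Derivando la velocidad, obtenemos la aceleración: a(t) = 0. Tenemos la aceleración a(t) = 0. Sustituyendo t = 7.109501766390423: a(7.109501766390423) = 0.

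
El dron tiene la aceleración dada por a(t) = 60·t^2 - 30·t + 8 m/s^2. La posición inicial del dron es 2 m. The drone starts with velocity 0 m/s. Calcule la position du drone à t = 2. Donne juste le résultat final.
La réponse est 58.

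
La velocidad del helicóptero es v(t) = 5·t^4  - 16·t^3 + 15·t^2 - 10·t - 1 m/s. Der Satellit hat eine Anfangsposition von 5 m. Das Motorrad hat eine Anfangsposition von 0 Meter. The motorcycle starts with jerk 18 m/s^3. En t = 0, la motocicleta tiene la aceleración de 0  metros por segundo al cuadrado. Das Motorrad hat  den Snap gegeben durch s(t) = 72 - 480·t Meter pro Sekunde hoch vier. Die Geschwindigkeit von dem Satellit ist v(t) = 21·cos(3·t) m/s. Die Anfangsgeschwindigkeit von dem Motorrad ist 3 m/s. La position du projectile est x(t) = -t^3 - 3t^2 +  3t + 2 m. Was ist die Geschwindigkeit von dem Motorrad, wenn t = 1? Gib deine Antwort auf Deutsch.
Wir müssen das Integral unserer Gleichung für den Snap s(t) = 72 - 480·t 3-mal finden. Durch Integration von dem Snap und Verwendung der Anfangsbedingung j(0) = 18, erhalten wir j(t) = -240·t^2 + 72·t + 18. Die Stammfunktion von dem Ruck, mit a(0) = 0, ergibt die Beschleunigung: a(t) = 2·t·(-40·t^2 + 18·t + 9). Die Stammfunktion von der Beschleunigung ist die Geschwindigkeit. Mit v(0) = 3 erhalten wir v(t) = -20·t^4 + 12·t^3 + 9·t^2 + 3. Aus der Gleichung für die Geschwindigkeit v(t) = -20·t^4 + 12·t^3 + 9·t^2 + 3, setzen wir t = 1 ein und erhalten v = 4.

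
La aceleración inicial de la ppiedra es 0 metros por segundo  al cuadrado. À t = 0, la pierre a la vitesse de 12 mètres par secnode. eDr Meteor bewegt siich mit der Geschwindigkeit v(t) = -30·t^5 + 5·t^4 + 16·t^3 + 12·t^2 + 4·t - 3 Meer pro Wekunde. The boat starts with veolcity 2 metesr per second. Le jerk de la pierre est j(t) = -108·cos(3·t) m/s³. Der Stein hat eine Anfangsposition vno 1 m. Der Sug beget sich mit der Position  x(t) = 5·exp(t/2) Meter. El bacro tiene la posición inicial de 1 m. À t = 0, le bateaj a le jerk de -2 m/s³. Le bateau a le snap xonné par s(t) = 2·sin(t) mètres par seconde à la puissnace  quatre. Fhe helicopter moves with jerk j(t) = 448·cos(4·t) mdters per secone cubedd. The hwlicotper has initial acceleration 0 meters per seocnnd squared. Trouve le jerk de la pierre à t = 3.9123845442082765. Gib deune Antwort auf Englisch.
We have jerk j(t) = -108·cos(3·t). Substituting t = 3.9123845442082765: j(3.9123845442082765) = -72.9489636214750.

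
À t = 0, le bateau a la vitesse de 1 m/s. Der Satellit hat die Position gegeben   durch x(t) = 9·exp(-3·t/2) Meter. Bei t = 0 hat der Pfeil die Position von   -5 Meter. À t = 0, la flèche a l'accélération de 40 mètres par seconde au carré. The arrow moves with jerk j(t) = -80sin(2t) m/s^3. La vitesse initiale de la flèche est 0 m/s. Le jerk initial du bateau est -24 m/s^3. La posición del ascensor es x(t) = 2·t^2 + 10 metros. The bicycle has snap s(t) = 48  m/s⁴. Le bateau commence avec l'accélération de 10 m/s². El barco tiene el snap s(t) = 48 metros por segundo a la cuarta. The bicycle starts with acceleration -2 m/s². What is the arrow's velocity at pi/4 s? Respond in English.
We need to integrate our jerk equation j(t) = -80·sin(2·t) 2 times. The antiderivative of jerk is acceleration. Using a(0) = 40, we get a(t) = 40·cos(2·t). The integral of acceleration, with v(0) = 0, gives velocity: v(t) = 20·sin(2·t). Using v(t) = 20·sin(2·t) and substituting t = pi/4, we find v = 20.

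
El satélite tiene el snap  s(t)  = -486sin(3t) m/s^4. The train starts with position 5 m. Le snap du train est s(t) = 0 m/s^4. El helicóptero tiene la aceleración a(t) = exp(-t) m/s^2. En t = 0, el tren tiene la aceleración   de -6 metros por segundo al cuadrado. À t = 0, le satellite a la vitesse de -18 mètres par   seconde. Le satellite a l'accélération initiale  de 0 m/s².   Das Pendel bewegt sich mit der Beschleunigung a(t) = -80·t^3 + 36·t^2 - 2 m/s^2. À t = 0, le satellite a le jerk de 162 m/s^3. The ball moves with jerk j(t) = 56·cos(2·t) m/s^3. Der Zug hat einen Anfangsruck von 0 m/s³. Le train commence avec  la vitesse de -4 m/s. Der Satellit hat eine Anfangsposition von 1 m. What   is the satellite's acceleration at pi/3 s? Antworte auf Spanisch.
Partiendo del snap s(t) = -486·sin(3·t), tomamos 2 integrales. Tomando ∫s(t)dt y aplicando j(0) = 162, encontramos j(t) = 162·cos(3·t). La integral de la sacudida, con a(0) = 0, da la aceleración: a(t) = 54·sin(3·t). Usando a(t) = 54·sin(3·t) y sustituyendo t = pi/3, encontramos a = 0.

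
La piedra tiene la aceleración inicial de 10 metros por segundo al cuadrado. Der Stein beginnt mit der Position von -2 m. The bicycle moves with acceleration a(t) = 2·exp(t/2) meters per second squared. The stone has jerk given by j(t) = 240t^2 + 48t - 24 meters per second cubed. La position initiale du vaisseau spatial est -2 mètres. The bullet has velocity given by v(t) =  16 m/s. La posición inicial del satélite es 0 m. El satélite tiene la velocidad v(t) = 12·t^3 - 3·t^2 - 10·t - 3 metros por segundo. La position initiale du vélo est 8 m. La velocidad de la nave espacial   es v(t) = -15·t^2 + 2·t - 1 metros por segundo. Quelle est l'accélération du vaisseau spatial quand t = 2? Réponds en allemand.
Ausgehend von der Geschwindigkeit v(t) = -15·t^2 + 2·t - 1, nehmen wir 1 Ableitung. Durch Ableiten von der Geschwindigkeit erhalten wir die Beschleunigung: a(t) = 2 - 30·t. Mit a(t) = 2 - 30·t und Einsetzen von t = 2, finden wir a = -58.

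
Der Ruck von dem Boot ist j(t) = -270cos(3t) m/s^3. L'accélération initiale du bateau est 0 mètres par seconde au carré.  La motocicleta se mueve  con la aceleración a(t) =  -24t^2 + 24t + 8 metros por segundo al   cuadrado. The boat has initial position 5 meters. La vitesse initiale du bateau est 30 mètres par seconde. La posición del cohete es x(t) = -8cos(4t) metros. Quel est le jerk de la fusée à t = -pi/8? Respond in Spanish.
Para resolver esto, necesitamos tomar 3 derivadas de nuestra ecuación de la posición x(t) = -8·cos(4·t). La derivada de la posición da la velocidad: v(t) = 32·sin(4·t). Derivando la velocidad, obtenemos la aceleración: a(t) = 128·cos(4·t). Tomando d/dt de a(t), encontramos j(t) = -512·sin(4·t). De la ecuación de la sacudida j(t) = -512·sin(4·t), sustituimos t = -pi/8 para obtener j = 512.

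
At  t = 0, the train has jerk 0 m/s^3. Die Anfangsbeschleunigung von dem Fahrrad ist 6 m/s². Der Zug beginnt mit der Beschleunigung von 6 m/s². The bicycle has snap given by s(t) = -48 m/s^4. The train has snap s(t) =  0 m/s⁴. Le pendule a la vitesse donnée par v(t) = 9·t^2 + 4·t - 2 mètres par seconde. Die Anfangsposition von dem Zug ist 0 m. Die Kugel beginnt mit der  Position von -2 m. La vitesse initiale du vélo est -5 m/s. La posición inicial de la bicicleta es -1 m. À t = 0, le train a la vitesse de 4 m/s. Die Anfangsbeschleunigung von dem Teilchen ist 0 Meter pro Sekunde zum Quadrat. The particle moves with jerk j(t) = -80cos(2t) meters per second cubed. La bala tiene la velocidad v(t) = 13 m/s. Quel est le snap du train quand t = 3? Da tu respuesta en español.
Usando s(t) = 0 y sustituyendo t = 3, encontramos s = 0.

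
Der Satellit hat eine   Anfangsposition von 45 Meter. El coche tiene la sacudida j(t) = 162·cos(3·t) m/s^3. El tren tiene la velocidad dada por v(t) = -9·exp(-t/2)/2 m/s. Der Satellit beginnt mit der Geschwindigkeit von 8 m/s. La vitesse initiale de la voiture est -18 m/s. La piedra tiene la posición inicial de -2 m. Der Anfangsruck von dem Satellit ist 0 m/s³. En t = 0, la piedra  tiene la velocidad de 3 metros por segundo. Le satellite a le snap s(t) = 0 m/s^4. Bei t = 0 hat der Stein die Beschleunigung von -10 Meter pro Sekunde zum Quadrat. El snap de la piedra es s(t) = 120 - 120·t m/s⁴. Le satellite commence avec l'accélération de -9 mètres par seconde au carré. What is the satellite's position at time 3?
We must find the integral of our snap equation s(t) = 0 4 times. The antiderivative of snap is jerk. Using j(0) = 0, we get j(t) = 0. Finding the integral of j(t) and using a(0) = -9: a(t) = -9. The antiderivative of acceleration, with v(0) = 8, gives velocity: v(t) = 8 - 9·t. Taking ∫v(t)dt and applying x(0) = 45, we find x(t) = -9·t^2/2 + 8·t + 45. From the given position equation x(t) = -9·t^2/2 + 8·t + 45, we substitute t = 3 to get x = 57/2.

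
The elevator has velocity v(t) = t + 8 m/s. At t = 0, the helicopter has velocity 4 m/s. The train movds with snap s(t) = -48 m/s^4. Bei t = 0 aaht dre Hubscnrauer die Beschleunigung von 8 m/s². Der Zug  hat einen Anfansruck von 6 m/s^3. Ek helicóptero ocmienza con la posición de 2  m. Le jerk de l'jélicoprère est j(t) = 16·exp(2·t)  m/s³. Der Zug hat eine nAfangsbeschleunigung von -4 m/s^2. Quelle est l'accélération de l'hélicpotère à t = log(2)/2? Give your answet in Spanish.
Partiendo de la sacudida j(t) = 16·exp(2·t), tomamos 1 antiderivada. La integral de la sacudida es la aceleración. Usando a(0) = 8, obtenemos a(t) = 8·exp(2·t). Tenemos la aceleración a(t) = 8·exp(2·t). Sustituyendo t = log(2)/2: a(log(2)/2) = 16.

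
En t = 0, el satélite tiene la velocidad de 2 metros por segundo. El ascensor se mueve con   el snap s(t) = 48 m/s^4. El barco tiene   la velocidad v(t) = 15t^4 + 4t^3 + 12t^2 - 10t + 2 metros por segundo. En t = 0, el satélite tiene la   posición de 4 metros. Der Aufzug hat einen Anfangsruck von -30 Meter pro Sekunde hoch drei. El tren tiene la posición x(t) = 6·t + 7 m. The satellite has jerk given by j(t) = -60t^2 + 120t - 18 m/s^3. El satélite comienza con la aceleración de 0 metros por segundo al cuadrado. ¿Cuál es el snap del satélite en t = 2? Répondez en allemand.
Um dies zu lösen, müssen wir 1 Ableitung unserer Gleichung für den Ruck j(t) = -60·t^2 + 120·t - 18 nehmen. Die Ableitung von dem Ruck ergibt den Snap: s(t) = 120 - 120·t. Mit s(t) = 120 - 120·t und Einsetzen von t = 2, finden wir s = -120.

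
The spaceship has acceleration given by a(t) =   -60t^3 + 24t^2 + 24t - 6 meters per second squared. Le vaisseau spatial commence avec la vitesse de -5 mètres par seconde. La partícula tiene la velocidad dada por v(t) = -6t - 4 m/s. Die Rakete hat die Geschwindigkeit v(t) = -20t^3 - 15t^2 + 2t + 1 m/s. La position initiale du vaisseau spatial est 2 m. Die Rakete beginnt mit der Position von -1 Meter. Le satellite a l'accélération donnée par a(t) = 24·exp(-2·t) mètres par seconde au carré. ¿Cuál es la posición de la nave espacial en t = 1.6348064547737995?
Partiendo de la aceleración a(t) = -60·t^3 + 24·t^2 + 24·t - 6, tomamos 2 integrales. La antiderivada de la aceleración es la velocidad. Usando v(0) = -5, obtenemos v(t) = -15·t^4 + 8·t^3 + 12·t^2 - 6·t - 5. La antiderivada de la velocidad, con x(0) = 2, da la posición: x(t) = -3·t^5 + 2·t^4 + 4·t^3 - 3·t^2 - 5·t + 2. Tenemos la posición x(t) = -3·t^5 + 2·t^4 + 4·t^3 - 3·t^2 - 5·t + 2. Sustituyendo t = 1.6348064547737995: x(1.6348064547737995) = -17.4606629975031.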